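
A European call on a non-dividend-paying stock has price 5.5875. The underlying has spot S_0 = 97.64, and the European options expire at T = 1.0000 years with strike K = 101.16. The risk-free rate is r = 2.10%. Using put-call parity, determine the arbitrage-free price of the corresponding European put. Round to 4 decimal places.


Answer: Put price = 7.0053

Derivation:
Put-call parity: C - P = S_0 * exp(-qT) - K * exp(-rT).
S_0 * exp(-qT) = 97.6400 * 1.00000000 = 97.64000000
K * exp(-rT) = 101.1600 * 0.97921896 = 99.05779046
P = C - S*exp(-qT) + K*exp(-rT)
P = 5.5875 - 97.64000000 + 99.05779046 = 7.0053


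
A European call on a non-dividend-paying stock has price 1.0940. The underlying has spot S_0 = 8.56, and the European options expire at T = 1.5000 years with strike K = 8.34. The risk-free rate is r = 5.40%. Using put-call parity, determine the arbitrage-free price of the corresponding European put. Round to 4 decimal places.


Put-call parity: C - P = S_0 * exp(-qT) - K * exp(-rT).
S_0 * exp(-qT) = 8.5600 * 1.00000000 = 8.56000000
K * exp(-rT) = 8.3400 * 0.92219369 = 7.69109539
P = C - S*exp(-qT) + K*exp(-rT)
P = 1.0940 - 8.56000000 + 7.69109539 = 0.2251

Answer: Put price = 0.2251


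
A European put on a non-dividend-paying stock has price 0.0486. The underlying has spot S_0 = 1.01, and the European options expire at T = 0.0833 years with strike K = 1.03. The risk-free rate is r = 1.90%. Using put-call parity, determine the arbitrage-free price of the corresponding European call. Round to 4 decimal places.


Put-call parity: C - P = S_0 * exp(-qT) - K * exp(-rT).
S_0 * exp(-qT) = 1.0100 * 1.00000000 = 1.01000000
K * exp(-rT) = 1.0300 * 0.99841855 = 1.02837111
C = P + S*exp(-qT) - K*exp(-rT)
C = 0.0486 + 1.01000000 - 1.02837111 = 0.0302

Answer: Call price = 0.0302


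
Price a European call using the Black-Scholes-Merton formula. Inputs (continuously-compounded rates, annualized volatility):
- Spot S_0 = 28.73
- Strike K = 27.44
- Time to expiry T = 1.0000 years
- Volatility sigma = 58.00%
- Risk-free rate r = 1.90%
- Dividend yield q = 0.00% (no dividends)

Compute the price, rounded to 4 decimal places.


d1 = (ln(S/K) + (r - q + 0.5*sigma^2) * T) / (sigma * sqrt(T)) = 0.40196564
d2 = d1 - sigma * sqrt(T) = -0.17803436
exp(-rT) = 0.98117936; exp(-qT) = 1.00000000
C = S_0 * exp(-qT) * N(d1) - K * exp(-rT) * N(d2)
N(d1) = 0.65614534; N(d2) = 0.42934799
C = 28.7300 * 1.00000000 * 0.65614534 - 27.4400 * 0.98117936 * 0.42934799 = 7.2915

Answer: Price = 7.2915


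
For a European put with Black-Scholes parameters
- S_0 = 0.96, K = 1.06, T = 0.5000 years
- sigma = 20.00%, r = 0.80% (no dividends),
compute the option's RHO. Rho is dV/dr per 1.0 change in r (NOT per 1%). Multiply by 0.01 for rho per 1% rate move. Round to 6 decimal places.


Answer: Rho = -0.407152

Derivation:
d1 = -0.6016835428; d2 = -0.7431048990
phi(d1) = 0.3328877024; exp(-qT) = 1.0000000000; exp(-rT) = 0.9960079893
N(-d2) = 0.7712909131
Rho = -K*T*exp(-rT)*N(-d2) = -1.0600 * 0.5000 * 0.9960079893 * 0.7712909131 = -0.407152


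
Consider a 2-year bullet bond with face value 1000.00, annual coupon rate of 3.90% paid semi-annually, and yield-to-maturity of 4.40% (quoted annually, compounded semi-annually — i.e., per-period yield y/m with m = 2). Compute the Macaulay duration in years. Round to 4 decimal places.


Answer: Macaulay duration = 1.9430 years

Derivation:
Coupon per period c = face * coupon_rate / m = 19.500000
Periods per year m = 2; per-period yield y/m = 0.022000
Number of cashflows N = 4
Cashflows (t years, CF_t, discount factor 1/(1+y/m)^(m*t), PV):
  t = 0.5000: CF_t = 19.500000, DF = 0.978474, PV = 19.080235
  t = 1.0000: CF_t = 19.500000, DF = 0.957411, PV = 18.669506
  t = 1.5000: CF_t = 19.500000, DF = 0.936801, PV = 18.267618
  t = 2.0000: CF_t = 1019.500000, DF = 0.916635, PV = 934.509341
Price P = sum_t PV_t = 990.526700
Macaulay numerator sum_t t * PV_t:
  t * PV_t at t = 0.5000: 9.540117
  t * PV_t at t = 1.0000: 18.669506
  t * PV_t at t = 1.5000: 27.401427
  t * PV_t at t = 2.0000: 1869.018683
Macaulay duration D = (sum_t t * PV_t) / P = 1924.629733 / 990.526700 = 1.943037


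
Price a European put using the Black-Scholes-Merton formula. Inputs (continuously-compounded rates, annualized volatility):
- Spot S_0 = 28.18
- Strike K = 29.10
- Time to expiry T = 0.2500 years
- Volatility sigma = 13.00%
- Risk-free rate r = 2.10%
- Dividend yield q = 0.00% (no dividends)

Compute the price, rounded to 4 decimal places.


d1 = (ln(S/K) + (r - q + 0.5*sigma^2) * T) / (sigma * sqrt(T)) = -0.38097181
d2 = d1 - sigma * sqrt(T) = -0.44597181
exp(-rT) = 0.99476376; exp(-qT) = 1.00000000
P = K * exp(-rT) * N(-d2) - S_0 * exp(-qT) * N(-d1)
N(-d1) = 0.64838792; N(-d2) = 0.67219120
P = 29.1000 * 0.99476376 * 0.67219120 - 28.1800 * 1.00000000 * 0.64838792 = 1.1868

Answer: Price = 1.1868


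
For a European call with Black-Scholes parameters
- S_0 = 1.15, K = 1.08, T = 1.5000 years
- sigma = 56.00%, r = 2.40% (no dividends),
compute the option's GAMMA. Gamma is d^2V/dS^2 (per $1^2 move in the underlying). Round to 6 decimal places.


Answer: Gamma = 0.449243

Derivation:
d1 = 0.4869832034; d2 = -0.1988739246
phi(d1) = 0.3543341610; exp(-qT) = 1.0000000000; exp(-rT) = 0.9646402935
Gamma = exp(-qT) * phi(d1) / (S * sigma * sqrt(T)) = 1.0000000000 * 0.3543341610 / (1.1500 * 0.5600 * 1.2247448714) = 0.449243


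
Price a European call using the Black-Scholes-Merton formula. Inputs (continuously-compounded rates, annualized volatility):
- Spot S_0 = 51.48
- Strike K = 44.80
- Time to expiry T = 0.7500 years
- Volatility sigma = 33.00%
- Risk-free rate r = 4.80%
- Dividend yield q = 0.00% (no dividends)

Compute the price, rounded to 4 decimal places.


d1 = (ln(S/K) + (r - q + 0.5*sigma^2) * T) / (sigma * sqrt(T)) = 0.75518375
d2 = d1 - sigma * sqrt(T) = 0.46939537
exp(-rT) = 0.96464029; exp(-qT) = 1.00000000
C = S_0 * exp(-qT) * N(d1) - K * exp(-rT) * N(d2)
N(d1) = 0.77493063; N(d2) = 0.68060647
C = 51.4800 * 1.00000000 * 0.77493063 - 44.8000 * 0.96464029 * 0.68060647 = 10.4804

Answer: Price = 10.4804


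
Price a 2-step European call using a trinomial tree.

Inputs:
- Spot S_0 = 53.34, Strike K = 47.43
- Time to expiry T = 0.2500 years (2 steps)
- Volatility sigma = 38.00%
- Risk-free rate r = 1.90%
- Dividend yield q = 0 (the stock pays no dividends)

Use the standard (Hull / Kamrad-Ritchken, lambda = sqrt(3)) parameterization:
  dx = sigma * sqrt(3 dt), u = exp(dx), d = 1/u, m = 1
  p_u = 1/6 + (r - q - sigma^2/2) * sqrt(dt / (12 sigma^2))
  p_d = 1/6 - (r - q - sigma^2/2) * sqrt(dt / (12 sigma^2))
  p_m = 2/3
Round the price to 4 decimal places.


Answer: Price = V(0,0) = 7.8267

Derivation:
dt = T/N = 0.125000; dx = sigma*sqrt(3*dt) = 0.232702
u = exp(dx) = 1.262005; d = 1/u = 0.792390
p_u = 0.152378, p_m = 0.666667, p_d = 0.180955
Discount per step: exp(-r*dt) = 0.997628
Stock lattice S(k, j) with j the centered position index:
  k=0: S(0,+0) = 53.3400
  k=1: S(1,-1) = 42.2661; S(1,+0) = 53.3400; S(1,+1) = 67.3153
  k=2: S(2,-2) = 33.4912; S(2,-1) = 42.2661; S(2,+0) = 53.3400; S(2,+1) = 67.3153; S(2,+2) = 84.9523
Terminal payoffs V(N, j) = max(S_T - K, 0):
  V(2,-2) = 0.000000; V(2,-1) = 0.000000; V(2,+0) = 5.910000; V(2,+1) = 19.885333; V(2,+2) = 37.522270
Backward induction: V(k, j) = exp(-r*dt) * [p_u * V(k+1, j+1) + p_m * V(k+1, j) + p_d * V(k+1, j-1)]
  V(1,-1) = exp(-r*dt) * [p_u*5.910000 + p_m*0.000000 + p_d*0.000000] = 0.898418
  V(1,+0) = exp(-r*dt) * [p_u*19.885333 + p_m*5.910000 + p_d*0.000000] = 6.953553
  V(1,+1) = exp(-r*dt) * [p_u*37.522270 + p_m*19.885333 + p_d*5.910000] = 19.996355
  V(0,+0) = exp(-r*dt) * [p_u*19.996355 + p_m*6.953553 + p_d*0.898418] = 7.826669


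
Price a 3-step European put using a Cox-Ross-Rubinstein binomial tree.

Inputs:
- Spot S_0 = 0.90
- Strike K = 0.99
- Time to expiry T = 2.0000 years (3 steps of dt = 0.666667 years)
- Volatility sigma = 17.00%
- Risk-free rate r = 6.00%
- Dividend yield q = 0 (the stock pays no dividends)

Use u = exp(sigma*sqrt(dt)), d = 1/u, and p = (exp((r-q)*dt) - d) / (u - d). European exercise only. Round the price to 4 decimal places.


Answer: Price = V(0,0) = 0.0712

Derivation:
dt = T/N = 0.666667
u = exp(sigma*sqrt(dt)) = 1.148899; d = 1/u = 0.870398
p = (exp((r-q)*dt) - d) / (u - d) = 0.611892
Discount per step: exp(-r*dt) = 0.960789
Stock lattice S(k, i) with i counting down-moves:
  k=0: S(0,0) = 0.9000
  k=1: S(1,0) = 1.0340; S(1,1) = 0.7834
  k=2: S(2,0) = 1.1880; S(2,1) = 0.9000; S(2,2) = 0.6818
  k=3: S(3,0) = 1.3649; S(3,1) = 1.0340; S(3,2) = 0.7834; S(3,3) = 0.5935
Terminal payoffs V(N, i) = max(K - S_T, 0):
  V(3,0) = 0.000000; V(3,1) = 0.000000; V(3,2) = 0.206642; V(3,3) = 0.396533
Backward induction: V(k, i) = exp(-r*dt) * [p * V(k+1, i) + (1-p) * V(k+1, i+1)].
  V(2,0) = exp(-r*dt) * [p*0.000000 + (1-p)*0.000000] = 0.000000
  V(2,1) = exp(-r*dt) * [p*0.000000 + (1-p)*0.206642] = 0.077055
  V(2,2) = exp(-r*dt) * [p*0.206642 + (1-p)*0.396533] = 0.269348
  V(1,0) = exp(-r*dt) * [p*0.000000 + (1-p)*0.077055] = 0.028733
  V(1,1) = exp(-r*dt) * [p*0.077055 + (1-p)*0.269348] = 0.145738
  V(0,0) = exp(-r*dt) * [p*0.028733 + (1-p)*0.145738] = 0.071236


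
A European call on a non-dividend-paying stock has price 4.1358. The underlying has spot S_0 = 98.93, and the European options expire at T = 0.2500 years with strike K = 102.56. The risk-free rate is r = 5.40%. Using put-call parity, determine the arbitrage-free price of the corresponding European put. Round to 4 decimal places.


Answer: Put price = 6.3905

Derivation:
Put-call parity: C - P = S_0 * exp(-qT) - K * exp(-rT).
S_0 * exp(-qT) = 98.9300 * 1.00000000 = 98.93000000
K * exp(-rT) = 102.5600 * 0.98659072 = 101.18474387
P = C - S*exp(-qT) + K*exp(-rT)
P = 4.1358 - 98.93000000 + 101.18474387 = 6.3905


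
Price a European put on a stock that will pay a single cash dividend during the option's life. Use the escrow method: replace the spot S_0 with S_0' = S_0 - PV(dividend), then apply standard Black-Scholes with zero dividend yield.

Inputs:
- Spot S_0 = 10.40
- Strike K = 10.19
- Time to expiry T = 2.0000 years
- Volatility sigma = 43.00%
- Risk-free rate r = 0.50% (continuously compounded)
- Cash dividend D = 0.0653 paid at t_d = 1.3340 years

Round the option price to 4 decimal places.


Answer: Price = 2.3184

Derivation:
PV(D) = D * exp(-r * t_d) = 0.0653 * 0.99335220 = 0.06486590
S_0' = S_0 - PV(D) = 10.4000 - 0.06486590 = 10.33513410
d1 = (ln(S_0'/K) + (r + sigma^2/2)*T) / (sigma*sqrt(T)) = 0.34375638
d2 = d1 - sigma*sqrt(T) = -0.26435545
exp(-rT) = 0.99004983
N(-d1) = 0.36551475; N(-d2) = 0.60424698
P = K * exp(-rT) * N(-d2) - S_0' * N(-d1) = 10.1900 * 0.99004983 * 0.60424698 - 10.33513410 * 0.36551475 = 2.3184


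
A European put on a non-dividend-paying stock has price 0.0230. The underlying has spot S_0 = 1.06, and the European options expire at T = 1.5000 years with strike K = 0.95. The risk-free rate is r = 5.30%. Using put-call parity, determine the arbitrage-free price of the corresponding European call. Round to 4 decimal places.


Answer: Call price = 0.2056

Derivation:
Put-call parity: C - P = S_0 * exp(-qT) - K * exp(-rT).
S_0 * exp(-qT) = 1.0600 * 1.00000000 = 1.06000000
K * exp(-rT) = 0.9500 * 0.92357802 = 0.87739912
C = P + S*exp(-qT) - K*exp(-rT)
C = 0.0230 + 1.06000000 - 0.87739912 = 0.2056


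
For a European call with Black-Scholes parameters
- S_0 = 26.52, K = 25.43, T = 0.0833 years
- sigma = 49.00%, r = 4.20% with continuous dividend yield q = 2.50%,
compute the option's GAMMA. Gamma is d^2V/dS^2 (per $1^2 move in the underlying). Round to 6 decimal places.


d1 = 0.3774918575; d2 = 0.2360693345
phi(d1) = 0.3715066240; exp(-qT) = 0.9979196669; exp(-rT) = 0.9965075130
Gamma = exp(-qT) * phi(d1) / (S * sigma * sqrt(T)) = 0.9979196669 * 0.3715066240 / (26.5200 * 0.4900 * 0.2886173938) = 0.098848

Answer: Gamma = 0.098848


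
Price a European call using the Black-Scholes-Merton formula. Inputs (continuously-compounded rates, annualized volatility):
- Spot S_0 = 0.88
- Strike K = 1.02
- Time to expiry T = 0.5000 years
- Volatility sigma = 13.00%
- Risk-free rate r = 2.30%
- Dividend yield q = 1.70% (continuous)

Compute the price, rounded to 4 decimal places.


Answer: Price = 0.0021

Derivation:
d1 = (ln(S/K) + (r - q + 0.5*sigma^2) * T) / (sigma * sqrt(T)) = -1.52747030
d2 = d1 - sigma * sqrt(T) = -1.61939418
exp(-rT) = 0.98856587; exp(-qT) = 0.99153602
C = S_0 * exp(-qT) * N(d1) - K * exp(-rT) * N(d2)
N(d1) = 0.06332205; N(d2) = 0.05268124
C = 0.8800 * 0.99153602 * 0.06332205 - 1.0200 * 0.98856587 * 0.05268124 = 0.0021


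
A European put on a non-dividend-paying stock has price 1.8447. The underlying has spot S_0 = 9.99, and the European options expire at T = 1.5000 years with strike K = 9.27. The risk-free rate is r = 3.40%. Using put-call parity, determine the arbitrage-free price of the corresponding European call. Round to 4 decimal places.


Put-call parity: C - P = S_0 * exp(-qT) - K * exp(-rT).
S_0 * exp(-qT) = 9.9900 * 1.00000000 = 9.99000000
K * exp(-rT) = 9.2700 * 0.95027867 = 8.80908328
C = P + S*exp(-qT) - K*exp(-rT)
C = 1.8447 + 9.99000000 - 8.80908328 = 3.0256

Answer: Call price = 3.0256


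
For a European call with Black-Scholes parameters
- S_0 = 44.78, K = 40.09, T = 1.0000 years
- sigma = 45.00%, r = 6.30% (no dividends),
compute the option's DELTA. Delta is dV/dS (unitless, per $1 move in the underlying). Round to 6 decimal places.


d1 = 0.6108548545; d2 = 0.1608548545
phi(d1) = 0.3310418886; exp(-qT) = 1.0000000000; exp(-rT) = 0.9389434737
N(d1) = 0.7293521627
Delta = exp(-qT) * N(d1) = 1.0000000000 * 0.7293521627 = 0.729352

Answer: Delta = 0.729352


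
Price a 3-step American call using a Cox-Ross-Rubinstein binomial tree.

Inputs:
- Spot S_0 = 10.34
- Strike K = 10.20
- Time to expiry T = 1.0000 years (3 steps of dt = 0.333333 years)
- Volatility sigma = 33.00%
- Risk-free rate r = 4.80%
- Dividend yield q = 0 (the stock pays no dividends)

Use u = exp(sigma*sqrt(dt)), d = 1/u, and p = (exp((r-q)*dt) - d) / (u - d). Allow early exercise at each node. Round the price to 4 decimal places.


Answer: Price = V(0,0) = 1.7522

Derivation:
dt = T/N = 0.333333
u = exp(sigma*sqrt(dt)) = 1.209885; d = 1/u = 0.826525
p = (exp((r-q)*dt) - d) / (u - d) = 0.494584
Discount per step: exp(-r*dt) = 0.984127
Stock lattice S(k, i) with i counting down-moves:
  k=0: S(0,0) = 10.3400
  k=1: S(1,0) = 12.5102; S(1,1) = 8.5463
  k=2: S(2,0) = 15.1359; S(2,1) = 10.3400; S(2,2) = 7.0637
  k=3: S(3,0) = 18.3127; S(3,1) = 12.5102; S(3,2) = 8.5463; S(3,3) = 5.8383
Terminal payoffs V(N, i) = max(S_T - K, 0):
  V(3,0) = 8.112733; V(3,1) = 2.310214; V(3,2) = 0.000000; V(3,3) = 0.000000
Backward induction: V(k, i) = exp(-r*dt) * [p * V(k+1, i) + (1-p) * V(k+1, i+1)]; then take max(V_cont, immediate exercise) for American.
  V(2,0) = exp(-r*dt) * [p*8.112733 + (1-p)*2.310214] = 5.097826; exercise = 4.935925; V(2,0) = max -> 5.097826
  V(2,1) = exp(-r*dt) * [p*2.310214 + (1-p)*0.000000] = 1.124459; exercise = 0.140000; V(2,1) = max -> 1.124459
  V(2,2) = exp(-r*dt) * [p*0.000000 + (1-p)*0.000000] = 0.000000; exercise = 0.000000; V(2,2) = max -> 0.000000
  V(1,0) = exp(-r*dt) * [p*5.097826 + (1-p)*1.124459] = 3.040582; exercise = 2.310214; V(1,0) = max -> 3.040582
  V(1,1) = exp(-r*dt) * [p*1.124459 + (1-p)*0.000000] = 0.547312; exercise = 0.000000; V(1,1) = max -> 0.547312
  V(0,0) = exp(-r*dt) * [p*3.040582 + (1-p)*0.547312] = 1.752183; exercise = 0.140000; V(0,0) = max -> 1.752183


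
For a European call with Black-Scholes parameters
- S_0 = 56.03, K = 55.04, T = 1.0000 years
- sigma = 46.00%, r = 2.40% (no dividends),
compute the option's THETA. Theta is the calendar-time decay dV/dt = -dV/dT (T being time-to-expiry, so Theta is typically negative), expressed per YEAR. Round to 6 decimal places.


d1 = 0.3209284086; d2 = -0.1390715914
phi(d1) = 0.3789177731; exp(-qT) = 1.0000000000; exp(-rT) = 0.9762857098
Theta = -S*exp(-qT)*phi(d1)*sigma/(2*sqrt(T)) - r*K*exp(-rT)*N(d2) + q*S*exp(-qT)*N(d1)
N(d1) = 0.6258676776; N(d2) = 0.4446967884; sqrt(T) = 1.0000000000
Term 1 = -56.0300 * 1.0000000000 * 0.3789177731 * 0.4600 / (2 * 1.0000000000) = -4.8830754502
Term 2 = -0.0240 * 55.0400 * 0.9762857098 * 0.4446967884 = -0.5734962631
Term 3 = 0 (no dividend yield, q = 0)
Theta = -4.8830754502 + (-0.5734962631) + (0.0000000000) = -5.456572

Answer: Theta = -5.456572


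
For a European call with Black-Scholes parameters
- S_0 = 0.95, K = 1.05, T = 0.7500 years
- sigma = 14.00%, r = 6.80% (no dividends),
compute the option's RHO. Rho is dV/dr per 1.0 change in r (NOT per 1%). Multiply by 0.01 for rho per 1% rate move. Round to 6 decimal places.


d1 = -0.3442117647; d2 = -0.4654553213
phi(d1) = 0.3759950116; exp(-qT) = 1.0000000000; exp(-rT) = 0.9502786705
N(d2) = 0.3208027126
Rho = K*T*exp(-rT)*N(d2) = 1.0500 * 0.7500 * 0.9502786705 * 0.3208027126 = 0.240071

Answer: Rho = 0.240071


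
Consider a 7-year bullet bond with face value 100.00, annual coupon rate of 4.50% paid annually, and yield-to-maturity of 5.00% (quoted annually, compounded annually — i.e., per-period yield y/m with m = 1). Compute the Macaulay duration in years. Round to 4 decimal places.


Coupon per period c = face * coupon_rate / m = 4.500000
Periods per year m = 1; per-period yield y/m = 0.050000
Number of cashflows N = 7
Cashflows (t years, CF_t, discount factor 1/(1+y/m)^(m*t), PV):
  t = 1.0000: CF_t = 4.500000, DF = 0.952381, PV = 4.285714
  t = 2.0000: CF_t = 4.500000, DF = 0.907029, PV = 4.081633
  t = 3.0000: CF_t = 4.500000, DF = 0.863838, PV = 3.887269
  t = 4.0000: CF_t = 4.500000, DF = 0.822702, PV = 3.702161
  t = 5.0000: CF_t = 4.500000, DF = 0.783526, PV = 3.525868
  t = 6.0000: CF_t = 4.500000, DF = 0.746215, PV = 3.357969
  t = 7.0000: CF_t = 104.500000, DF = 0.710681, PV = 74.266199
Price P = sum_t PV_t = 97.106813
Macaulay numerator sum_t t * PV_t:
  t * PV_t at t = 1.0000: 4.285714
  t * PV_t at t = 2.0000: 8.163265
  t * PV_t at t = 3.0000: 11.661808
  t * PV_t at t = 4.0000: 14.808645
  t * PV_t at t = 5.0000: 17.629339
  t * PV_t at t = 6.0000: 20.147816
  t * PV_t at t = 7.0000: 519.863393
Macaulay duration D = (sum_t t * PV_t) / P = 596.559979 / 97.106813 = 6.143338

Answer: Macaulay duration = 6.1433 years


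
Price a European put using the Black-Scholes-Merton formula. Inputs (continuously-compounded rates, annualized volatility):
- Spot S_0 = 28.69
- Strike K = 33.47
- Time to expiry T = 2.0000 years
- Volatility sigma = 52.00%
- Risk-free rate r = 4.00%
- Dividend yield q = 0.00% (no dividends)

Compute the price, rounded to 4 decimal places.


Answer: Price = 9.6925

Derivation:
d1 = (ln(S/K) + (r - q + 0.5*sigma^2) * T) / (sigma * sqrt(T)) = 0.26693161
d2 = d1 - sigma * sqrt(T) = -0.46845945
exp(-rT) = 0.92311635; exp(-qT) = 1.00000000
P = K * exp(-rT) * N(-d2) - S_0 * exp(-qT) * N(-d1)
N(-d1) = 0.39476091; N(-d2) = 0.68027197
P = 33.4700 * 0.92311635 * 0.68027197 - 28.6900 * 1.00000000 * 0.39476091 = 9.6925


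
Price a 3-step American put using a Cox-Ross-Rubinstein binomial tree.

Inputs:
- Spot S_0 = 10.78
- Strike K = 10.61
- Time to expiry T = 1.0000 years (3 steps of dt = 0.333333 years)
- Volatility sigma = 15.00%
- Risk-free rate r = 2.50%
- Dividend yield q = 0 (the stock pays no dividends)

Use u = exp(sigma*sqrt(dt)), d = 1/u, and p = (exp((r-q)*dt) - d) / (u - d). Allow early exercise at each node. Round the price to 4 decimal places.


Answer: Price = V(0,0) = 0.5071

Derivation:
dt = T/N = 0.333333
u = exp(sigma*sqrt(dt)) = 1.090463; d = 1/u = 0.917042
p = (exp((r-q)*dt) - d) / (u - d) = 0.526616
Discount per step: exp(-r*dt) = 0.991701
Stock lattice S(k, i) with i counting down-moves:
  k=0: S(0,0) = 10.7800
  k=1: S(1,0) = 11.7552; S(1,1) = 9.8857
  k=2: S(2,0) = 12.8186; S(2,1) = 10.7800; S(2,2) = 9.0656
  k=3: S(3,0) = 13.9782; S(3,1) = 11.7552; S(3,2) = 9.8857; S(3,3) = 8.3135
Terminal payoffs V(N, i) = max(K - S_T, 0):
  V(3,0) = 0.000000; V(3,1) = 0.000000; V(3,2) = 0.724293; V(3,3) = 2.296465
Backward induction: V(k, i) = exp(-r*dt) * [p * V(k+1, i) + (1-p) * V(k+1, i+1)]; then take max(V_cont, immediate exercise) for American.
  V(2,0) = exp(-r*dt) * [p*0.000000 + (1-p)*0.000000] = 0.000000; exercise = 0.000000; V(2,0) = max -> 0.000000
  V(2,1) = exp(-r*dt) * [p*0.000000 + (1-p)*0.724293] = 0.340023; exercise = 0.000000; V(2,1) = max -> 0.340023
  V(2,2) = exp(-r*dt) * [p*0.724293 + (1-p)*2.296465] = 1.456347; exercise = 1.544396; V(2,2) = max -> 1.544396
  V(1,0) = exp(-r*dt) * [p*0.000000 + (1-p)*0.340023] = 0.159626; exercise = 0.000000; V(1,0) = max -> 0.159626
  V(1,1) = exp(-r*dt) * [p*0.340023 + (1-p)*1.544396] = 0.902601; exercise = 0.724293; V(1,1) = max -> 0.902601
  V(0,0) = exp(-r*dt) * [p*0.159626 + (1-p)*0.902601] = 0.507095; exercise = 0.000000; V(0,0) = max -> 0.507095


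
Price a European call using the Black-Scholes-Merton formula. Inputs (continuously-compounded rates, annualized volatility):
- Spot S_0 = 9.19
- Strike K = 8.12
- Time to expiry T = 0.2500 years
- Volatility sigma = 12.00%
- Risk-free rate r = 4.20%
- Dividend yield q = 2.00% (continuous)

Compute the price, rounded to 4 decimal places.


Answer: Price = 1.1118

Derivation:
d1 = (ln(S/K) + (r - q + 0.5*sigma^2) * T) / (sigma * sqrt(T)) = 2.18476304
d2 = d1 - sigma * sqrt(T) = 2.12476304
exp(-rT) = 0.98955493; exp(-qT) = 0.99501248
C = S_0 * exp(-qT) * N(d1) - K * exp(-rT) * N(d2)
N(d1) = 0.98554689; N(d2) = 0.98319680
C = 9.1900 * 0.99501248 * 0.98554689 - 8.1200 * 0.98955493 * 0.98319680 = 1.1118


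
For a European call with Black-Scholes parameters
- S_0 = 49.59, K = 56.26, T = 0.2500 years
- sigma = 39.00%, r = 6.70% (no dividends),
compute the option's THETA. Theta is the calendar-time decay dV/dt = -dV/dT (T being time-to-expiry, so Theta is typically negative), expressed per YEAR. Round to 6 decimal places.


d1 = -0.4637543721; d2 = -0.6587543721
phi(d1) = 0.3582684934; exp(-qT) = 1.0000000000; exp(-rT) = 0.9833895013
Theta = -S*exp(-qT)*phi(d1)*sigma/(2*sqrt(T)) - r*K*exp(-rT)*N(d2) + q*S*exp(-qT)*N(d1)
N(d1) = 0.3214118685; N(d2) = 0.2550267558; sqrt(T) = 0.5000000000
Term 1 = -49.5900 * 1.0000000000 * 0.3582684934 * 0.3900 / (2 * 0.5000000000) = -6.9289484892
Term 2 = -0.0670 * 56.2600 * 0.9833895013 * 0.2550267558 = -0.9453352324
Term 3 = 0 (no dividend yield, q = 0)
Theta = -6.9289484892 + (-0.9453352324) + (0.0000000000) = -7.874284

Answer: Theta = -7.874284


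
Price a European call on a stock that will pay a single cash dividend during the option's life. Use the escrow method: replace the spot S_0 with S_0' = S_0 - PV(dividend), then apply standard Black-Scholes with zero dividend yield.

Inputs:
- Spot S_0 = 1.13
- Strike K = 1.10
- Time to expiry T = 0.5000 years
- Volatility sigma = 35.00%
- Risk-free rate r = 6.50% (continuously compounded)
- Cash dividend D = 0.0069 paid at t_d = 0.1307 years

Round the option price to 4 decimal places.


PV(D) = D * exp(-r * t_d) = 0.0069 * 0.99154048 = 0.00684163
S_0' = S_0 - PV(D) = 1.1300 - 0.00684163 = 1.12315837
d1 = (ln(S_0'/K) + (r + sigma^2/2)*T) / (sigma*sqrt(T)) = 0.33924765
d2 = d1 - sigma*sqrt(T) = 0.09176028
exp(-rT) = 0.96802245
N(d1) = 0.63278841; N(d2) = 0.53655575
C = S_0' * N(d1) - K * exp(-rT) * N(d2) = 1.12315837 * 0.63278841 - 1.1000 * 0.96802245 * 0.53655575 = 0.1394

Answer: Price = 0.1394


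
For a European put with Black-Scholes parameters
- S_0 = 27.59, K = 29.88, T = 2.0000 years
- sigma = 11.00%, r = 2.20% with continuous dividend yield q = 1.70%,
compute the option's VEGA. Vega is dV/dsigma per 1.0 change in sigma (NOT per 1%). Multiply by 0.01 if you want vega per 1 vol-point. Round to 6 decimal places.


Answer: Vega = 14.047635

Derivation:
d1 = -0.3704980606; d2 = -0.5260615525
phi(d1) = 0.3724796254; exp(-qT) = 0.9665715046; exp(-rT) = 0.9569539575
Vega = S * exp(-qT) * phi(d1) * sqrt(T) = 27.5900 * 0.9665715046 * 0.3724796254 * 1.4142135624 = 14.047635


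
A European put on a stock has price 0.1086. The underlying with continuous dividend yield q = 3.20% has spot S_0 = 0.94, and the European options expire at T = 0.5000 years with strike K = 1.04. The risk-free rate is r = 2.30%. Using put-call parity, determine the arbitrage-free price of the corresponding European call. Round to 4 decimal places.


Answer: Call price = 0.0056

Derivation:
Put-call parity: C - P = S_0 * exp(-qT) - K * exp(-rT).
S_0 * exp(-qT) = 0.9400 * 0.98412732 = 0.92507968
K * exp(-rT) = 1.0400 * 0.98856587 = 1.02810851
C = P + S*exp(-qT) - K*exp(-rT)
C = 0.1086 + 0.92507968 - 1.02810851 = 0.0056


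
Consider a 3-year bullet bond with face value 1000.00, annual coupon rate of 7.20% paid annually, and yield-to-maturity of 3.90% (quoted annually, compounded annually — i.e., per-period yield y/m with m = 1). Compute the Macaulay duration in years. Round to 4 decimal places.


Coupon per period c = face * coupon_rate / m = 72.000000
Periods per year m = 1; per-period yield y/m = 0.039000
Number of cashflows N = 3
Cashflows (t years, CF_t, discount factor 1/(1+y/m)^(m*t), PV):
  t = 1.0000: CF_t = 72.000000, DF = 0.962464, PV = 69.297401
  t = 2.0000: CF_t = 72.000000, DF = 0.926337, PV = 66.696248
  t = 3.0000: CF_t = 1072.000000, DF = 0.891566, PV = 955.758442
Price P = sum_t PV_t = 1091.752091
Macaulay numerator sum_t t * PV_t:
  t * PV_t at t = 1.0000: 69.297401
  t * PV_t at t = 2.0000: 133.392495
  t * PV_t at t = 3.0000: 2867.275326
Macaulay duration D = (sum_t t * PV_t) / P = 3069.965222 / 1091.752091 = 2.811962

Answer: Macaulay duration = 2.8120 years


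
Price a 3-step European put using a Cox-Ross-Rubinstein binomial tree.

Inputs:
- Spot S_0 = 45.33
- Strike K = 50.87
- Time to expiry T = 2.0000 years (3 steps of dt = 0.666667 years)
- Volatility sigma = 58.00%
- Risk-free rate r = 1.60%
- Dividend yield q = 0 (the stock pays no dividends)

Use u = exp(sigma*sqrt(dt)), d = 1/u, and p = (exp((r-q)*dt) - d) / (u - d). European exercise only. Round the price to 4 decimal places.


dt = T/N = 0.666667
u = exp(sigma*sqrt(dt)) = 1.605713; d = 1/u = 0.622776
p = (exp((r-q)*dt) - d) / (u - d) = 0.394682
Discount per step: exp(-r*dt) = 0.989390
Stock lattice S(k, i) with i counting down-moves:
  k=0: S(0,0) = 45.3300
  k=1: S(1,0) = 72.7870; S(1,1) = 28.2304
  k=2: S(2,0) = 116.8750; S(2,1) = 45.3300; S(2,2) = 17.5813
  k=3: S(3,0) = 187.6678; S(3,1) = 72.7870; S(3,2) = 28.2304; S(3,3) = 10.9492
Terminal payoffs V(N, i) = max(K - S_T, 0):
  V(3,0) = 0.000000; V(3,1) = 0.000000; V(3,2) = 22.639554; V(3,3) = 39.920815
Backward induction: V(k, i) = exp(-r*dt) * [p * V(k+1, i) + (1-p) * V(k+1, i+1)].
  V(2,0) = exp(-r*dt) * [p*0.000000 + (1-p)*0.000000] = 0.000000
  V(2,1) = exp(-r*dt) * [p*0.000000 + (1-p)*22.639554] = 13.558729
  V(2,2) = exp(-r*dt) * [p*22.639554 + (1-p)*39.920815] = 32.749020
  V(1,0) = exp(-r*dt) * [p*0.000000 + (1-p)*13.558729] = 8.120263
  V(1,1) = exp(-r*dt) * [p*13.558729 + (1-p)*32.749020] = 24.907851
  V(0,0) = exp(-r*dt) * [p*8.120263 + (1-p)*24.907851] = 18.088120

Answer: Price = V(0,0) = 18.0881


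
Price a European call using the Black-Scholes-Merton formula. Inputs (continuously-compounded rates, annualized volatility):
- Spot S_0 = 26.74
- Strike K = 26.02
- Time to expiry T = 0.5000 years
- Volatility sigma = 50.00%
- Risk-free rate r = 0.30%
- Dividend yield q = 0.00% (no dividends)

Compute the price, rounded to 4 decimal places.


d1 = (ln(S/K) + (r - q + 0.5*sigma^2) * T) / (sigma * sqrt(T)) = 0.25822153
d2 = d1 - sigma * sqrt(T) = -0.09533186
exp(-rT) = 0.99850112; exp(-qT) = 1.00000000
C = S_0 * exp(-qT) * N(d1) - K * exp(-rT) * N(d2)
N(d1) = 0.60188203; N(d2) = 0.46202562
C = 26.7400 * 1.00000000 * 0.60188203 - 26.0200 * 0.99850112 * 0.46202562 = 4.0904

Answer: Price = 4.0904


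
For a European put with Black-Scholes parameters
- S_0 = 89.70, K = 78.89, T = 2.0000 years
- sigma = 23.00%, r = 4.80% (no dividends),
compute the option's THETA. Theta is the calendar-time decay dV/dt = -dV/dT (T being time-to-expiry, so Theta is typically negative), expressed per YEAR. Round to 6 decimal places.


Answer: Theta = -0.994669

Derivation:
d1 = 0.8525749156; d2 = 0.5273057962
phi(d1) = 0.2773762125; exp(-qT) = 1.0000000000; exp(-rT) = 0.9084640161
Theta = -S*exp(-qT)*phi(d1)*sigma/(2*sqrt(T)) + r*K*exp(-rT)*N(-d2) - q*S*exp(-qT)*N(-d1)
N(-d1) = 0.1969475390; N(-d2) = 0.2989906249; sqrt(T) = 1.4142135624
Term 1 = -89.7000 * 1.0000000000 * 0.2773762125 * 0.2300 / (2 * 1.4142135624) = -2.0232264745
Term 2 = 0.0480 * 78.8900 * 0.9084640161 * 0.2989906249 = 1.0285573076
Term 3 = 0 (no dividend yield, q = 0)
Theta = -2.0232264745 + (1.0285573076) + (0.0000000000) = -0.994669


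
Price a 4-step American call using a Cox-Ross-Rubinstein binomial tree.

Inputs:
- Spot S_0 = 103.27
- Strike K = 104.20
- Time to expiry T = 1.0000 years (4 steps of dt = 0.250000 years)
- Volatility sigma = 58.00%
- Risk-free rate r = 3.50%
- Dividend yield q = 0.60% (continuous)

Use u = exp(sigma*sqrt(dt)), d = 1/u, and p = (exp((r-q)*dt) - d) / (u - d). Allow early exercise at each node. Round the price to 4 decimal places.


Answer: Price = V(0,0) = 22.9920

Derivation:
dt = T/N = 0.250000
u = exp(sigma*sqrt(dt)) = 1.336427; d = 1/u = 0.748264
p = (exp((r-q)*dt) - d) / (u - d) = 0.440375
Discount per step: exp(-r*dt) = 0.991288
Stock lattice S(k, i) with i counting down-moves:
  k=0: S(0,0) = 103.2700
  k=1: S(1,0) = 138.0129; S(1,1) = 77.2732
  k=2: S(2,0) = 184.4442; S(2,1) = 103.2700; S(2,2) = 57.8207
  k=3: S(3,0) = 246.4963; S(3,1) = 138.0129; S(3,2) = 77.2732; S(3,3) = 43.2651
  k=4: S(4,0) = 329.4244; S(4,1) = 184.4442; S(4,2) = 103.2700; S(4,3) = 57.8207; S(4,4) = 32.3737
Terminal payoffs V(N, i) = max(S_T - K, 0):
  V(4,0) = 225.224409; V(4,1) = 80.244189; V(4,2) = 0.000000; V(4,3) = 0.000000; V(4,4) = 0.000000
Backward induction: V(k, i) = exp(-r*dt) * [p * V(k+1, i) + (1-p) * V(k+1, i+1)]; then take max(V_cont, immediate exercise) for American.
  V(3,0) = exp(-r*dt) * [p*225.224409 + (1-p)*80.244189] = 142.834589; exercise = 142.296284; V(3,0) = max -> 142.834589
  V(3,1) = exp(-r*dt) * [p*80.244189 + (1-p)*0.000000] = 35.029692; exercise = 33.812867; V(3,1) = max -> 35.029692
  V(3,2) = exp(-r*dt) * [p*0.000000 + (1-p)*0.000000] = 0.000000; exercise = 0.000000; V(3,2) = max -> 0.000000
  V(3,3) = exp(-r*dt) * [p*0.000000 + (1-p)*0.000000] = 0.000000; exercise = 0.000000; V(3,3) = max -> 0.000000
  V(2,0) = exp(-r*dt) * [p*142.834589 + (1-p)*35.029692] = 81.785527; exercise = 80.244189; V(2,0) = max -> 81.785527
  V(2,1) = exp(-r*dt) * [p*35.029692 + (1-p)*0.000000] = 15.291816; exercise = 0.000000; V(2,1) = max -> 15.291816
  V(2,2) = exp(-r*dt) * [p*0.000000 + (1-p)*0.000000] = 0.000000; exercise = 0.000000; V(2,2) = max -> 0.000000
  V(1,0) = exp(-r*dt) * [p*81.785527 + (1-p)*15.291816] = 44.185673; exercise = 33.812867; V(1,0) = max -> 44.185673
  V(1,1) = exp(-r*dt) * [p*15.291816 + (1-p)*0.000000] = 6.675469; exercise = 0.000000; V(1,1) = max -> 6.675469
  V(0,0) = exp(-r*dt) * [p*44.185673 + (1-p)*6.675469] = 22.991968; exercise = 0.000000; V(0,0) = max -> 22.991968


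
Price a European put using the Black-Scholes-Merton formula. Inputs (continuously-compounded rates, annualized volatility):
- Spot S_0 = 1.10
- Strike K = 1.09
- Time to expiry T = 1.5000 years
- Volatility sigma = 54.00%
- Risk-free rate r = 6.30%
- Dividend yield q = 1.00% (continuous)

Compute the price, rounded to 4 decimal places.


d1 = (ln(S/K) + (r - q + 0.5*sigma^2) * T) / (sigma * sqrt(T)) = 0.46469615
d2 = d1 - sigma * sqrt(T) = -0.19666608
exp(-rT) = 0.90982773; exp(-qT) = 0.98511194
P = K * exp(-rT) * N(-d2) - S_0 * exp(-qT) * N(-d1)
N(-d1) = 0.32107453; N(-d2) = 0.57795557
P = 1.0900 * 0.90982773 * 0.57795557 - 1.1000 * 0.98511194 * 0.32107453 = 0.2252

Answer: Price = 0.2252


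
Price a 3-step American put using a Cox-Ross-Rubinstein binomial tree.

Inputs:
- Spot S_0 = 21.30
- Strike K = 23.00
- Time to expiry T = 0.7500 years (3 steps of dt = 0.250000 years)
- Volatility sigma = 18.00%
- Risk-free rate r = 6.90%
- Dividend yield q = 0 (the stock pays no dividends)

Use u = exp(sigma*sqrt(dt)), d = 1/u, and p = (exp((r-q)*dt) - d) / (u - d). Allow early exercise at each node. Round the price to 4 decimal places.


dt = T/N = 0.250000
u = exp(sigma*sqrt(dt)) = 1.094174; d = 1/u = 0.913931
p = (exp((r-q)*dt) - d) / (u - d) = 0.574049
Discount per step: exp(-r*dt) = 0.982898
Stock lattice S(k, i) with i counting down-moves:
  k=0: S(0,0) = 21.3000
  k=1: S(1,0) = 23.3059; S(1,1) = 19.4667
  k=2: S(2,0) = 25.5007; S(2,1) = 21.3000; S(2,2) = 17.7913
  k=3: S(3,0) = 27.9022; S(3,1) = 23.3059; S(3,2) = 19.4667; S(3,3) = 16.2600
Terminal payoffs V(N, i) = max(K - S_T, 0):
  V(3,0) = 0.000000; V(3,1) = 0.000000; V(3,2) = 3.533266; V(3,3) = 6.740017
Backward induction: V(k, i) = exp(-r*dt) * [p * V(k+1, i) + (1-p) * V(k+1, i+1)]; then take max(V_cont, immediate exercise) for American.
  V(2,0) = exp(-r*dt) * [p*0.000000 + (1-p)*0.000000] = 0.000000; exercise = 0.000000; V(2,0) = max -> 0.000000
  V(2,1) = exp(-r*dt) * [p*0.000000 + (1-p)*3.533266] = 1.479258; exercise = 1.700000; V(2,1) = max -> 1.700000
  V(2,2) = exp(-r*dt) * [p*3.533266 + (1-p)*6.740017] = 4.815397; exercise = 5.208744; V(2,2) = max -> 5.208744
  V(1,0) = exp(-r*dt) * [p*0.000000 + (1-p)*1.700000] = 0.711732; exercise = 0.000000; V(1,0) = max -> 0.711732
  V(1,1) = exp(-r*dt) * [p*1.700000 + (1-p)*5.208744] = 3.139918; exercise = 3.533266; V(1,1) = max -> 3.533266
  V(0,0) = exp(-r*dt) * [p*0.711732 + (1-p)*3.533266] = 1.880840; exercise = 1.700000; V(0,0) = max -> 1.880840

Answer: Price = V(0,0) = 1.8808


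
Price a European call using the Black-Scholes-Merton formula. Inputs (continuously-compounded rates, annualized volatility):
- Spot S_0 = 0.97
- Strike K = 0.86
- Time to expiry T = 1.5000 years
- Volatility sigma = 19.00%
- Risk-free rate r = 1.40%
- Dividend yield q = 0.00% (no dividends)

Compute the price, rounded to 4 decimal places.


Answer: Price = 0.1628

Derivation:
d1 = (ln(S/K) + (r - q + 0.5*sigma^2) * T) / (sigma * sqrt(T)) = 0.72384004
d2 = d1 - sigma * sqrt(T) = 0.49113852
exp(-rT) = 0.97921896; exp(-qT) = 1.00000000
C = S_0 * exp(-qT) * N(d1) - K * exp(-rT) * N(d2)
N(d1) = 0.76541803; N(d2) = 0.68833576
C = 0.9700 * 1.00000000 * 0.76541803 - 0.8600 * 0.97921896 * 0.68833576 = 0.1628


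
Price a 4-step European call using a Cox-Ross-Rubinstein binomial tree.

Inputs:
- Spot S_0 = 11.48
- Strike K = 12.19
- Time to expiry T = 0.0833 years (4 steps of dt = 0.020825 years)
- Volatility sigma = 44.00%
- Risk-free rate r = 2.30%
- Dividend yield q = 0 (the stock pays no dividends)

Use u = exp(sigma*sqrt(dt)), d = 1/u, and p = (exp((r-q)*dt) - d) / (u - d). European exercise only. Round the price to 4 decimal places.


Answer: Price = V(0,0) = 0.3481

Derivation:
dt = T/N = 0.020825
u = exp(sigma*sqrt(dt)) = 1.065555; d = 1/u = 0.938478
p = (exp((r-q)*dt) - d) / (u - d) = 0.487901
Discount per step: exp(-r*dt) = 0.999521
Stock lattice S(k, i) with i counting down-moves:
  k=0: S(0,0) = 11.4800
  k=1: S(1,0) = 12.2326; S(1,1) = 10.7737
  k=2: S(2,0) = 13.0345; S(2,1) = 11.4800; S(2,2) = 10.1109
  k=3: S(3,0) = 13.8890; S(3,1) = 12.2326; S(3,2) = 10.7737; S(3,3) = 9.4889
  k=4: S(4,0) = 14.7994; S(4,1) = 13.0345; S(4,2) = 11.4800; S(4,3) = 10.1109; S(4,4) = 8.9051
Terminal payoffs V(N, i) = max(S_T - K, 0):
  V(4,0) = 2.609445; V(4,1) = 0.844479; V(4,2) = 0.000000; V(4,3) = 0.000000; V(4,4) = 0.000000
Backward induction: V(k, i) = exp(-r*dt) * [p * V(k+1, i) + (1-p) * V(k+1, i+1)].
  V(3,0) = exp(-r*dt) * [p*2.609445 + (1-p)*0.844479] = 1.704792
  V(3,1) = exp(-r*dt) * [p*0.844479 + (1-p)*0.000000] = 0.411825
  V(3,2) = exp(-r*dt) * [p*0.000000 + (1-p)*0.000000] = 0.000000
  V(3,3) = exp(-r*dt) * [p*0.000000 + (1-p)*0.000000] = 0.000000
  V(2,0) = exp(-r*dt) * [p*1.704792 + (1-p)*0.411825] = 1.042166
  V(2,1) = exp(-r*dt) * [p*0.411825 + (1-p)*0.000000] = 0.200834
  V(2,2) = exp(-r*dt) * [p*0.000000 + (1-p)*0.000000] = 0.000000
  V(1,0) = exp(-r*dt) * [p*1.042166 + (1-p)*0.200834] = 0.611028
  V(1,1) = exp(-r*dt) * [p*0.200834 + (1-p)*0.000000] = 0.097940
  V(0,0) = exp(-r*dt) * [p*0.611028 + (1-p)*0.097940] = 0.348110


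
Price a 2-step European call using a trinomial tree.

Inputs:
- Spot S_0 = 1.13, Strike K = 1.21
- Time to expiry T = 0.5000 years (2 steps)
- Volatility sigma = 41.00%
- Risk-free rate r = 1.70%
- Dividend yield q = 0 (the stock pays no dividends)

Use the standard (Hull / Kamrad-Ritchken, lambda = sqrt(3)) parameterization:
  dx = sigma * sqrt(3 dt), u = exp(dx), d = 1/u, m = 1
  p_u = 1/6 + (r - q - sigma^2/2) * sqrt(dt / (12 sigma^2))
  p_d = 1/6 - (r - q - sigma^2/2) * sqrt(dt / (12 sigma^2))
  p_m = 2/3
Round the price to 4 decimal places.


Answer: Price = V(0,0) = 0.0981

Derivation:
dt = T/N = 0.250000; dx = sigma*sqrt(3*dt) = 0.355070
u = exp(dx) = 1.426281; d = 1/u = 0.701124
p_u = 0.143062, p_m = 0.666667, p_d = 0.190271
Discount per step: exp(-r*dt) = 0.995759
Stock lattice S(k, j) with j the centered position index:
  k=0: S(0,+0) = 1.1300
  k=1: S(1,-1) = 0.7923; S(1,+0) = 1.1300; S(1,+1) = 1.6117
  k=2: S(2,-2) = 0.5555; S(2,-1) = 0.7923; S(2,+0) = 1.1300; S(2,+1) = 1.6117; S(2,+2) = 2.2987
Terminal payoffs V(N, j) = max(S_T - K, 0):
  V(2,-2) = 0.000000; V(2,-1) = 0.000000; V(2,+0) = 0.000000; V(2,+1) = 0.401698; V(2,+2) = 1.088734
Backward induction: V(k, j) = exp(-r*dt) * [p_u * V(k+1, j+1) + p_m * V(k+1, j) + p_d * V(k+1, j-1)]
  V(1,-1) = exp(-r*dt) * [p_u*0.000000 + p_m*0.000000 + p_d*0.000000] = 0.000000
  V(1,+0) = exp(-r*dt) * [p_u*0.401698 + p_m*0.000000 + p_d*0.000000] = 0.057224
  V(1,+1) = exp(-r*dt) * [p_u*1.088734 + p_m*0.401698 + p_d*0.000000] = 0.421759
  V(0,+0) = exp(-r*dt) * [p_u*0.421759 + p_m*0.057224 + p_d*0.000000] = 0.098069


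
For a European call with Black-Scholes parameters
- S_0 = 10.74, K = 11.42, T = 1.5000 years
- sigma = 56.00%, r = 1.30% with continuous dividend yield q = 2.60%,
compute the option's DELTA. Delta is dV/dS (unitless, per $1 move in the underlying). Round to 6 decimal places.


Answer: Delta = 0.566476

Derivation:
d1 = 0.2249869230; d2 = -0.4608702050
phi(d1) = 0.3889719325; exp(-qT) = 0.9617507091; exp(-rT) = 0.9806888952
N(d1) = 0.5890052763
Delta = exp(-qT) * N(d1) = 0.9617507091 * 0.5890052763 = 0.566476


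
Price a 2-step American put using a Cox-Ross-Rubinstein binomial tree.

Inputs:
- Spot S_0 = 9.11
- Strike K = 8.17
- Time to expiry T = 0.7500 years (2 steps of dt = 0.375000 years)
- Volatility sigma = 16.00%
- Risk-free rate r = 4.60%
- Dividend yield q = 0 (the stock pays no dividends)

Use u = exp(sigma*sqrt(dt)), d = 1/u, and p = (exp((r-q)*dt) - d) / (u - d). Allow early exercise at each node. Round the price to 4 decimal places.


Answer: Price = V(0,0) = 0.1250

Derivation:
dt = T/N = 0.375000
u = exp(sigma*sqrt(dt)) = 1.102940; d = 1/u = 0.906667
p = (exp((r-q)*dt) - d) / (u - d) = 0.564175
Discount per step: exp(-r*dt) = 0.982898
Stock lattice S(k, i) with i counting down-moves:
  k=0: S(0,0) = 9.1100
  k=1: S(1,0) = 10.0478; S(1,1) = 8.2597
  k=2: S(2,0) = 11.0821; S(2,1) = 9.1100; S(2,2) = 7.4888
Terminal payoffs V(N, i) = max(K - S_T, 0):
  V(2,0) = 0.000000; V(2,1) = 0.000000; V(2,2) = 0.681163
Backward induction: V(k, i) = exp(-r*dt) * [p * V(k+1, i) + (1-p) * V(k+1, i+1)]; then take max(V_cont, immediate exercise) for American.
  V(1,0) = exp(-r*dt) * [p*0.000000 + (1-p)*0.000000] = 0.000000; exercise = 0.000000; V(1,0) = max -> 0.000000
  V(1,1) = exp(-r*dt) * [p*0.000000 + (1-p)*0.681163] = 0.291791; exercise = 0.000000; V(1,1) = max -> 0.291791
  V(0,0) = exp(-r*dt) * [p*0.000000 + (1-p)*0.291791] = 0.124995; exercise = 0.000000; V(0,0) = max -> 0.124995


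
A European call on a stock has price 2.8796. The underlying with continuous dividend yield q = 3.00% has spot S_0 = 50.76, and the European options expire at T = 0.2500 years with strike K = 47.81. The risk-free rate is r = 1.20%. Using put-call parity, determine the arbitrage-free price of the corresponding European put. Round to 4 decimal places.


Put-call parity: C - P = S_0 * exp(-qT) - K * exp(-rT).
S_0 * exp(-qT) = 50.7600 * 0.99252805 = 50.38072406
K * exp(-rT) = 47.8100 * 0.99700450 = 47.66678493
P = C - S*exp(-qT) + K*exp(-rT)
P = 2.8796 - 50.38072406 + 47.66678493 = 0.1657

Answer: Put price = 0.1657


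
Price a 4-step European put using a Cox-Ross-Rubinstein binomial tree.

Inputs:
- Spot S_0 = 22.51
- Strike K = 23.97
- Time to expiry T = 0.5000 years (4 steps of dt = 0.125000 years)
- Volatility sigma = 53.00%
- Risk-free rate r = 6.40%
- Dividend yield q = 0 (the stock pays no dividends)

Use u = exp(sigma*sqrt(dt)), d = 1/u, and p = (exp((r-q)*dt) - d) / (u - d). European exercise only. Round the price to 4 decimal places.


Answer: Price = V(0,0) = 3.7769

Derivation:
dt = T/N = 0.125000
u = exp(sigma*sqrt(dt)) = 1.206089; d = 1/u = 0.829126
p = (exp((r-q)*dt) - d) / (u - d) = 0.474598
Discount per step: exp(-r*dt) = 0.992032
Stock lattice S(k, i) with i counting down-moves:
  k=0: S(0,0) = 22.5100
  k=1: S(1,0) = 27.1491; S(1,1) = 18.6636
  k=2: S(2,0) = 32.7442; S(2,1) = 22.5100; S(2,2) = 15.4745
  k=3: S(3,0) = 39.4925; S(3,1) = 27.1491; S(3,2) = 18.6636; S(3,3) = 12.8303
  k=4: S(4,0) = 47.6314; S(4,1) = 32.7442; S(4,2) = 22.5100; S(4,3) = 15.4745; S(4,4) = 10.6379
Terminal payoffs V(N, i) = max(K - S_T, 0):
  V(4,0) = 0.000000; V(4,1) = 0.000000; V(4,2) = 1.460000; V(4,3) = 8.495507; V(4,4) = 13.332064
Backward induction: V(k, i) = exp(-r*dt) * [p * V(k+1, i) + (1-p) * V(k+1, i+1)].
  V(3,0) = exp(-r*dt) * [p*0.000000 + (1-p)*0.000000] = 0.000000
  V(3,1) = exp(-r*dt) * [p*0.000000 + (1-p)*1.460000] = 0.760975
  V(3,2) = exp(-r*dt) * [p*1.460000 + (1-p)*8.495507] = 5.115382
  V(3,3) = exp(-r*dt) * [p*8.495507 + (1-p)*13.332064] = 10.948702
  V(2,0) = exp(-r*dt) * [p*0.000000 + (1-p)*0.760975] = 0.396632
  V(2,1) = exp(-r*dt) * [p*0.760975 + (1-p)*5.115382] = 3.024495
  V(2,2) = exp(-r*dt) * [p*5.115382 + (1-p)*10.948702] = 8.115039
  V(1,0) = exp(-r*dt) * [p*0.396632 + (1-p)*3.024495] = 1.763154
  V(1,1) = exp(-r*dt) * [p*3.024495 + (1-p)*8.115039] = 5.653666
  V(0,0) = exp(-r*dt) * [p*1.763154 + (1-p)*5.653666] = 3.776900
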